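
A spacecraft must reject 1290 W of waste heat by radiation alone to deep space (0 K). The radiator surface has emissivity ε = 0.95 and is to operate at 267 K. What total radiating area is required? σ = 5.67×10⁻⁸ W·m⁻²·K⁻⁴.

A ≈ 4.71 m²

P = εσA T⁴ ⇒ A = P/(εσT⁴).
T⁴ = 5.082×10⁹ K⁴.
A = 1290/(0.95 × 5.67×10⁻⁸ × 5.082×10⁹).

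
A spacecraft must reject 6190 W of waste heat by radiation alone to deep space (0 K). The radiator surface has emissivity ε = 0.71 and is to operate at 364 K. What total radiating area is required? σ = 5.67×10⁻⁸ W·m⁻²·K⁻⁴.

A ≈ 8.76 m²

P = εσA T⁴ ⇒ A = P/(εσT⁴).
T⁴ = 1.756×10¹⁰ K⁴.
A = 6190/(0.71 × 5.67×10⁻⁸ × 1.756×10¹⁰).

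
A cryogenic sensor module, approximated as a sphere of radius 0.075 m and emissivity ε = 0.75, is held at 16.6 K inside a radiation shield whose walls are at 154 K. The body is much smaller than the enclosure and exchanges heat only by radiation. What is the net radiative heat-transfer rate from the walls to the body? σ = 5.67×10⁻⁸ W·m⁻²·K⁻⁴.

P_net ≈ 1.69 W

For a small grey body in a large enclosure: P_net = εσA(T_body⁴ − T_wall⁴).
A = 4πr² = 0.07069 m²; T_body⁴ − T_wall⁴ = 75930 − 5.624×10⁸ = -5.624×10⁸ K⁴.
|P_net| = 0.75·5.67×10⁻⁸·0.07069·5.624×10⁸.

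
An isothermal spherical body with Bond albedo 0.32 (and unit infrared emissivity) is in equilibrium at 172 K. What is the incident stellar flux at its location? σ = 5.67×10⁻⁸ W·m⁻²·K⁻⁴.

(1−a)S·πr² = σ·4πr²·T⁴ ⇒ S = 4σT⁴/(1−a).
S = 4·5.67×10⁻⁸·8.752×10⁸/0.680.

S ≈ 292 W/m²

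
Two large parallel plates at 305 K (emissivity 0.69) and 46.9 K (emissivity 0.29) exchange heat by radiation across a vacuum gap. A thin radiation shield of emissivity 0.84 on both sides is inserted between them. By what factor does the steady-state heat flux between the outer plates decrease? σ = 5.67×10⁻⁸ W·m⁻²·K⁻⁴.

factor ≈ 1.35

Without shield: q₀ = σΔ(T⁴)/(1/ε₁+1/ε₂−1) with denominator 3.898.
With shield the two gaps are in series; the resistances add: (1/ε₁+1/ε_s−1)+(1/ε_s+1/ε₂−1) = 1.640+3.639 = 5.279.
Heat-flux ratio q₀/q = 5.279/3.898.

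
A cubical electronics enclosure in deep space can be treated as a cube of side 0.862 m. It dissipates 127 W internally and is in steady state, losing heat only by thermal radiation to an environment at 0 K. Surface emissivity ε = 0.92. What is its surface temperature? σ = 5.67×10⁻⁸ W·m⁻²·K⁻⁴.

T ≈ 153 K

Steady state: internal power = radiated power, P = εσA T⁴.
Radiating area A = 6L² = 4.458 m².
T⁴ = P/(εσA) = 127/(0.92·5.67×10⁻⁸·4.458) = 5.461×10⁸ K⁴.
T = (5.461×10⁸)^(1/4).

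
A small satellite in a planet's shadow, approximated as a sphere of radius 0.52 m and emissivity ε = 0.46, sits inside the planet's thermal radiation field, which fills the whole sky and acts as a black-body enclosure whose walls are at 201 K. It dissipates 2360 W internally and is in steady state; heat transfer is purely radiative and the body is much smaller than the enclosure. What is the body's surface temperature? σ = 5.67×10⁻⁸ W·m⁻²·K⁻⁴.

For a small grey body in a large enclosure, net radiated power = εσA(T⁴ − T_w⁴).
Steady state: P = εσA(T⁴ − T_w⁴) with A = 4πr² = 3.398 m².
T⁴ = P/(εσA) + T_w⁴ = 2360/(0.46·5.67×10⁻⁸·3.398) + (201)⁴
    = 2.663×10¹⁰ + 1.632×10⁹ = 2.826×10¹⁰ K⁴.

T ≈ 410 K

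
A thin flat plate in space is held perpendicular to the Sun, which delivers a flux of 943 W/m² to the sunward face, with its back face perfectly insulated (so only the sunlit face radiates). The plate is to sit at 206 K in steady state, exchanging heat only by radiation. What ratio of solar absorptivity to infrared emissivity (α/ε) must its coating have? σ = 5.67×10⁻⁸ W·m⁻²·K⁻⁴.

Balance: αS·A = εσ·1A·T⁴ ⇒ α/ε = σT⁴/S.
α/ε = 5.67×10⁻⁸·(206)⁴/943 = 5.67×10⁻⁸·1.801×10⁹/943.

α/ε ≈ 0.108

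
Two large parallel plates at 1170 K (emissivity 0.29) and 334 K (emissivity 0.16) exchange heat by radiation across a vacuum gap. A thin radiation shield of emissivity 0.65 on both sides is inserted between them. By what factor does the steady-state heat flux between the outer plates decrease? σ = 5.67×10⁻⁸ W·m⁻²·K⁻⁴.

Without shield: q₀ = σΔ(T⁴)/(1/ε₁+1/ε₂−1) with denominator 8.698.
With shield the two gaps are in series; the resistances add: (1/ε₁+1/ε_s−1)+(1/ε_s+1/ε₂−1) = 3.987+6.788 = 10.78.
Heat-flux ratio q₀/q = 10.78/8.698.

factor ≈ 1.24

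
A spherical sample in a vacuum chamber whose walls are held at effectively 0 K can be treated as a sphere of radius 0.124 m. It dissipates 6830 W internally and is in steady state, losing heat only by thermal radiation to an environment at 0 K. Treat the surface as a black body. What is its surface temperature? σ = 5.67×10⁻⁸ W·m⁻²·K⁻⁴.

Steady state: internal power = radiated power, P = εσA T⁴.
Radiating area A = 4πr² = 0.1932 m².
T⁴ = P/(εσA) = 6830/(1.0·5.67×10⁻⁸·0.1932) = 6.234×10¹¹ K⁴.
T = (6.234×10¹¹)^(1/4).

T ≈ 889 K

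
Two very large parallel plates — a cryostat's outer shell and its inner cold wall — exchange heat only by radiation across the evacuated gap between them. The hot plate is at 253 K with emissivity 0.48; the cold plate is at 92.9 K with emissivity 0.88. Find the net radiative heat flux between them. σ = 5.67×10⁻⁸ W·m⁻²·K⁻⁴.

For two infinite grey parallel plates, q = σ(T₁⁴ − T₂⁴)/(1/ε₁ + 1/ε₂ − 1).
T₁⁴ − T₂⁴ = 4.097×10⁹ − 7.448×10⁷ = 4.023×10⁹ K⁴.
1/ε₁ + 1/ε₂ − 1 = 2.083 + 1.136 − 1 = 2.220.
q = 5.67×10⁻⁸ × 4.023×10⁹ / 2.220.

q ≈ 103 W/m²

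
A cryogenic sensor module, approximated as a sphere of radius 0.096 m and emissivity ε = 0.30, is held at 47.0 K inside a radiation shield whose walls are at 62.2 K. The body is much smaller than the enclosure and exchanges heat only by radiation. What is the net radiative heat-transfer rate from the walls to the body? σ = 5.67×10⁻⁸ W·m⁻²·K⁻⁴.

For a small grey body in a large enclosure: P_net = εσA(T_body⁴ − T_wall⁴).
A = 4πr² = 0.1158 m²; T_body⁴ − T_wall⁴ = 4.880×10⁶ − 1.497×10⁷ = -1.009×10⁷ K⁴.
|P_net| = 0.30·5.67×10⁻⁸·0.1158·1.009×10⁷.

P_net ≈ 0.0199 W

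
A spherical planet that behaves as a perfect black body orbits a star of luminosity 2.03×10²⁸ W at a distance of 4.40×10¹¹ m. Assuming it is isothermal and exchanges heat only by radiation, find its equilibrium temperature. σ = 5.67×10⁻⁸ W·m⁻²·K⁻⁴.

First find the stellar flux at distance d: S = L/(4πd²) = 2.03×10²⁸/(4π·(4.40×10¹¹)²) = 8344 W/m².
For an isothermal sphere, absorbed (1−a)S·πr² = emitted σ·4πr²·T⁴, so T⁴ = (1−a)S/(4σ).
T⁴ = 1.00·8344/(4·5.67×10⁻⁸) = 3.679×10¹⁰ K⁴.

T ≈ 438 K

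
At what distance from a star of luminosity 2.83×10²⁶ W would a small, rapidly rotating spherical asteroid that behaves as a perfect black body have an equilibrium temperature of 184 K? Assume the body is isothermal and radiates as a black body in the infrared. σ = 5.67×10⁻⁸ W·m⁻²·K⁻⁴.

For an isothermal black-emitting sphere, (1−a)S·πr² = σ·4πr²·T⁴ ⇒ S = 4σT⁴/(1−a).
S = 4·5.67×10⁻⁸·(184)⁴/1.00 = 260.0 W/m².
Flux falls as S = L/(4πd²), so d = √(L/(4πS)) = √(2.83×10²⁶/(4π·260.0)).

d ≈ 2.94×10¹¹ m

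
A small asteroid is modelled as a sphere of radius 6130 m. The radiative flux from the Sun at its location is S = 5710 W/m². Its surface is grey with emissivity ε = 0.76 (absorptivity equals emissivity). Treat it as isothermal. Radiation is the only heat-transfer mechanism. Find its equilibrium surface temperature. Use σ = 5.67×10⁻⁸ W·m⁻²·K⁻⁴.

T ≈ 398 K

At equilibrium, absorbed power = emitted power.
Absorbing cross-section = πr² = 1.181×10⁸ m²; emitting surface = 4πr² = 4.722×10⁸ m² (ratio 4).
εS·A_cross = εσ·A_surf·T⁴  ⇒  T⁴ = S/(4σ)   (ε cancels).
T⁴ = 5710/(4·5.67×10⁻⁸) = 2.518×10¹⁰ K⁴.
T = (2.518×10¹⁰)^(1/4).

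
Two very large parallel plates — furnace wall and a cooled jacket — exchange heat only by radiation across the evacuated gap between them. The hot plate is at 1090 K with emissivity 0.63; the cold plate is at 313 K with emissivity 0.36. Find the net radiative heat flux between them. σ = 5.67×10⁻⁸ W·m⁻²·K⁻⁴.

q ≈ 23600 W/m²

For two infinite grey parallel plates, q = σ(T₁⁴ − T₂⁴)/(1/ε₁ + 1/ε₂ − 1).
T₁⁴ − T₂⁴ = 1.412×10¹² − 9.598×10⁹ = 1.402×10¹² K⁴.
1/ε₁ + 1/ε₂ − 1 = 1.587 + 2.778 − 1 = 3.365.
q = 5.67×10⁻⁸ × 1.402×10¹² / 3.365.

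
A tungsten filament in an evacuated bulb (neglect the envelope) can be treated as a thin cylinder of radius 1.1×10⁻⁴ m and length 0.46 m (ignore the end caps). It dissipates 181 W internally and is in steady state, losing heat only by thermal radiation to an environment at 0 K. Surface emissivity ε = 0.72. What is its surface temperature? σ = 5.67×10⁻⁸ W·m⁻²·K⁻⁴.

Steady state: internal power = radiated power, P = εσA T⁴.
Radiating area A = 2πrL = 3.179×10⁻⁴ m².
T⁴ = P/(εσA) = 181/(0.72·5.67×10⁻⁸·3.179×10⁻⁴) = 1.395×10¹³ K⁴.
T = (1.395×10¹³)^(1/4).

T ≈ 1930 K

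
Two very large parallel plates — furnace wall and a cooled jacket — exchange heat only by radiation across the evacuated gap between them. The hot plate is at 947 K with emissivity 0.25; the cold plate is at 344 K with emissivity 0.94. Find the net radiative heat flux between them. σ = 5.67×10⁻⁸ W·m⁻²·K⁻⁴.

For two infinite grey parallel plates, q = σ(T₁⁴ − T₂⁴)/(1/ε₁ + 1/ε₂ − 1).
T₁⁴ − T₂⁴ = 8.043×10¹¹ − 1.400×10¹⁰ = 7.903×10¹¹ K⁴.
1/ε₁ + 1/ε₂ − 1 = 4.000 + 1.064 − 1 = 4.064.
q = 5.67×10⁻⁸ × 7.903×10¹¹ / 4.064.

q ≈ 11000 W/m²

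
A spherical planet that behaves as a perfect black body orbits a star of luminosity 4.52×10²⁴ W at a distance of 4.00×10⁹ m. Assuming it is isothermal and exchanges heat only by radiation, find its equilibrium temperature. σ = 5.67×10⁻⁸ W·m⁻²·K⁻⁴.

First find the stellar flux at distance d: S = L/(4πd²) = 4.52×10²⁴/(4π·(4.00×10⁹)²) = 22480 W/m².
For an isothermal sphere, absorbed (1−a)S·πr² = emitted σ·4πr²·T⁴, so T⁴ = (1−a)S/(4σ).
T⁴ = 1.00·22480/(4·5.67×10⁻⁸) = 9.912×10¹⁰ K⁴.

T ≈ 561 K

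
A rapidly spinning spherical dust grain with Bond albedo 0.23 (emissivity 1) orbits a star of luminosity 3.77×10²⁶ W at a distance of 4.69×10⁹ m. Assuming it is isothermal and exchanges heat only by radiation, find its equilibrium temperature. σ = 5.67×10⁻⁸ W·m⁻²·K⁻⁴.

First find the stellar flux at distance d: S = L/(4πd²) = 3.77×10²⁶/(4π·(4.69×10⁹)²) = 1.364×10⁶ W/m².
For an isothermal sphere, absorbed (1−a)S·πr² = emitted σ·4πr²·T⁴, so T⁴ = (1−a)S/(4σ).
T⁴ = 0.770·1.364×10⁶/(4·5.67×10⁻⁸) = 4.631×10¹² K⁴.

T ≈ 1470 K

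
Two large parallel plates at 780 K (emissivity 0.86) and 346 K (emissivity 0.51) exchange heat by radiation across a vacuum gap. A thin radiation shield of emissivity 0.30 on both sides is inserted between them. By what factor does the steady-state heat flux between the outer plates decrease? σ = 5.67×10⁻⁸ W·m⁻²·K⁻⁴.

factor ≈ 3.67

Without shield: q₀ = σΔ(T⁴)/(1/ε₁+1/ε₂−1) with denominator 2.124.
With shield the two gaps are in series; the resistances add: (1/ε₁+1/ε_s−1)+(1/ε_s+1/ε₂−1) = 3.496+4.294 = 7.790.
Heat-flux ratio q₀/q = 7.790/2.124.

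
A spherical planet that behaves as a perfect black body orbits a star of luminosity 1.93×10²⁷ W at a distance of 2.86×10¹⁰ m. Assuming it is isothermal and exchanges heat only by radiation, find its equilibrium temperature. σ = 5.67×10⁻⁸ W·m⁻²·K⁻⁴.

First find the stellar flux at distance d: S = L/(4πd²) = 1.93×10²⁷/(4π·(2.86×10¹⁰)²) = 1.878×10⁵ W/m².
For an isothermal sphere, absorbed (1−a)S·πr² = emitted σ·4πr²·T⁴, so T⁴ = (1−a)S/(4σ).
T⁴ = 1.00·1.878×10⁵/(4·5.67×10⁻⁸) = 8.279×10¹¹ K⁴.

T ≈ 954 K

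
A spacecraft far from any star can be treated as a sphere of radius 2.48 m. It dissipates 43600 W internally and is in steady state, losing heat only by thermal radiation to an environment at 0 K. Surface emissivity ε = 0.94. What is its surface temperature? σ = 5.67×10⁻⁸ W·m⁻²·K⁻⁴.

T ≈ 321 K

Steady state: internal power = radiated power, P = εσA T⁴.
Radiating area A = 4πr² = 77.29 m².
T⁴ = P/(εσA) = 43600/(0.94·5.67×10⁻⁸·77.29) = 1.058×10¹⁰ K⁴.
T = (1.058×10¹⁰)^(1/4).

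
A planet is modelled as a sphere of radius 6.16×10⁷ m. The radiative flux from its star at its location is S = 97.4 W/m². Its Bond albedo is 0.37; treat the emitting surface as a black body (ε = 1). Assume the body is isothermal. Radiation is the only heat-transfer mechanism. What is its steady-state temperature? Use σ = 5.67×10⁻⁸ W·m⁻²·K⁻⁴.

At equilibrium, absorbed power = emitted power.
Absorbing cross-section = πr² = 1.192×10¹⁶ m²; emitting surface = 4πr² = 4.768×10¹⁶ m² (ratio 4).
(1−a)S·A_cross = εσ·A_surf·T⁴  ⇒  T⁴ = (1−a)S/(4σ).
T⁴ = 0.630·97.4/(4·5.67×10⁻⁸) = 2.706×10⁸ K⁴.
T = (2.706×10⁸)^(1/4).

T ≈ 128 K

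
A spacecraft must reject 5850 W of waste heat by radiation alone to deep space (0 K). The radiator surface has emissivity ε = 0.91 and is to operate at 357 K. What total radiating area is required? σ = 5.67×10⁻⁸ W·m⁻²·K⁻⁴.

A ≈ 6.98 m²

P = εσA T⁴ ⇒ A = P/(εσT⁴).
T⁴ = 1.624×10¹⁰ K⁴.
A = 5850/(0.91 × 5.67×10⁻⁸ × 1.624×10¹⁰).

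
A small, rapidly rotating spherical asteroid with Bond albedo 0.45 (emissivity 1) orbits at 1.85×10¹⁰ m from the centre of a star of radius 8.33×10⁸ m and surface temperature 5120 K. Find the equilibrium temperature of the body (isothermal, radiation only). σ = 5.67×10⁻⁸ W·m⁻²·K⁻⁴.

T ≈ 662 K

The star's surface emits σT_*⁴; at distance d the flux is S = σT_*⁴(R_*/d)².
S = 5.67×10⁻⁸·(5120)⁴·(8.33×10⁸/1.85×10¹⁰)² = 79000 W/m².
For an isothermal sphere T⁴ = (1−a)S/(4σ) = 1.916×10¹¹ K⁴.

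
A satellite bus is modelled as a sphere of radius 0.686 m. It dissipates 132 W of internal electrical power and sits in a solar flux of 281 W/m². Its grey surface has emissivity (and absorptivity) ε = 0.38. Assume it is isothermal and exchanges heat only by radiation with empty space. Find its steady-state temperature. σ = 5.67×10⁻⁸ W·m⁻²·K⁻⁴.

T ≈ 218 K

At steady state, absorbed solar power + internal power = radiated power.
Absorbed: α·S·A_cross = 0.38·281·1.478 = 157.9 W (cross-section πr²).
Total input = 157.9 + 132 = 289.9 W.
Radiated: εσ·A_surf·T⁴ with A_surf = 4πr² = 5.914 m².
T⁴ = 289.9/(0.38·5.67×10⁻⁸·5.914) = 2.275×10⁹ K⁴.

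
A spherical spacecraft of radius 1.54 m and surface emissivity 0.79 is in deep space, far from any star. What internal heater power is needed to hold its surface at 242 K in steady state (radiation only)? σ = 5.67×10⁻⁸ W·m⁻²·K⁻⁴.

P ≈ 4580 W

P = εσ·4πr²·T⁴.
4πr² = 29.80 m²; T⁴ = 3.430×10⁹ K⁴.
P = 0.79·5.67×10⁻⁸·29.80·3.430×10⁹.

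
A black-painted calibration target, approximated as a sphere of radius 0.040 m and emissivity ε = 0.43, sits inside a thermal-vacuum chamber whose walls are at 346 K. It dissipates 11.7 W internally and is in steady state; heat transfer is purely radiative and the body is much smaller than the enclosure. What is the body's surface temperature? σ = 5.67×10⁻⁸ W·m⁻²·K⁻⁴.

For a small grey body in a large enclosure, net radiated power = εσA(T⁴ − T_w⁴).
Steady state: P = εσA(T⁴ − T_w⁴) with A = 4πr² = 0.02011 m².
T⁴ = P/(εσA) + T_w⁴ = 11.7/(0.43·5.67×10⁻⁸·0.02011) + (346)⁴
    = 2.387×10¹⁰ + 1.433×10¹⁰ = 3.820×10¹⁰ K⁴.

T ≈ 442 K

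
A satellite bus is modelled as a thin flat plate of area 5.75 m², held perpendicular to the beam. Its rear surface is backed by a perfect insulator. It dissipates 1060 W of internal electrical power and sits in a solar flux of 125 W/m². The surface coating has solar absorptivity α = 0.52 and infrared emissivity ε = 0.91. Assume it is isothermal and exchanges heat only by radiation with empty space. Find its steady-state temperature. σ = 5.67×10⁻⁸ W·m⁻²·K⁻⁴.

At steady state, absorbed solar power + internal power = radiated power.
Absorbed: α·S·A_cross = 0.52·125·5.750 = 373.8 W (cross-section A).
Total input = 373.8 + 1060 = 1434 W.
Radiated: εσ·A_surf·T⁴ with A_surf = A = 5.750 m².
T⁴ = 1434/(0.91·5.67×10⁻⁸·5.750) = 4.833×10⁹ K⁴.

T ≈ 264 K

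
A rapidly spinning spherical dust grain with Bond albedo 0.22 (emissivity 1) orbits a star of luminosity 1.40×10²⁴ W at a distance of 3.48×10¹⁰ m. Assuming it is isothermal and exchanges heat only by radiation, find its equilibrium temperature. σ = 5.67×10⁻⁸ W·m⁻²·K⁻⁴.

First find the stellar flux at distance d: S = L/(4πd²) = 1.40×10²⁴/(4π·(3.48×10¹⁰)²) = 91.99 W/m².
For an isothermal sphere, absorbed (1−a)S·πr² = emitted σ·4πr²·T⁴, so T⁴ = (1−a)S/(4σ).
T⁴ = 0.780·91.99/(4·5.67×10⁻⁸) = 3.164×10⁸ K⁴.

T ≈ 133 K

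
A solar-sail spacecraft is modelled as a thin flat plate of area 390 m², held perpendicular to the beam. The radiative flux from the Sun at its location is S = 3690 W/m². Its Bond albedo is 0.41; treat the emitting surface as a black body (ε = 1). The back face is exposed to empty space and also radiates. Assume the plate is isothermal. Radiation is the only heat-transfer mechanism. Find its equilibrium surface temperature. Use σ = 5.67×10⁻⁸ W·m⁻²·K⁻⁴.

T ≈ 372 K

At equilibrium, absorbed power = emitted power.
Absorbing cross-section = A = 390.0 m²; emitting surface = 2A = 780.0 m² (ratio 2).
(1−a)S·A_cross = εσ·A_surf·T⁴  ⇒  T⁴ = (1−a)S/(2σ).
T⁴ = 0.590·3690/(2·5.67×10⁻⁸) = 1.920×10¹⁰ K⁴.
T = (1.920×10¹⁰)^(1/4).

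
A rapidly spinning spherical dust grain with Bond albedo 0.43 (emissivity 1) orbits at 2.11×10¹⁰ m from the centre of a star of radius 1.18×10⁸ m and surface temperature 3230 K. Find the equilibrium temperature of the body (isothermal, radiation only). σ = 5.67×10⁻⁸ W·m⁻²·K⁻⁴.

T ≈ 148 K

The star's surface emits σT_*⁴; at distance d the flux is S = σT_*⁴(R_*/d)².
S = 5.67×10⁻⁸·(3230)⁴·(1.18×10⁸/2.11×10¹⁰)² = 193.0 W/m².
For an isothermal sphere T⁴ = (1−a)S/(4σ) = 4.851×10⁸ K⁴.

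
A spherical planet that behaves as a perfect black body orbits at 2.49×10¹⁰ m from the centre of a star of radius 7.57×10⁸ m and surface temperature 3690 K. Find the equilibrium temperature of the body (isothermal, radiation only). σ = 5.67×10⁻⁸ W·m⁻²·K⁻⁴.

The star's surface emits σT_*⁴; at distance d the flux is S = σT_*⁴(R_*/d)².
S = 5.67×10⁻⁸·(3690)⁴·(7.57×10⁸/2.49×10¹⁰)² = 9716 W/m².
For an isothermal sphere T⁴ = (1−a)S/(4σ) = 4.284×10¹⁰ K⁴.

T ≈ 455 K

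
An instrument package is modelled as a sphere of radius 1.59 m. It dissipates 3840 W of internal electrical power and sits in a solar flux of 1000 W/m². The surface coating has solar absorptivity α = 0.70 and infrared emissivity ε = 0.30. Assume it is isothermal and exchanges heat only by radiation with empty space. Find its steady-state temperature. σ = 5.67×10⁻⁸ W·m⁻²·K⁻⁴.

At steady state, absorbed solar power + internal power = radiated power.
Absorbed: α·S·A_cross = 0.70·1000·7.942 = 5560 W (cross-section πr²).
Total input = 5560 + 3840 = 9400 W.
Radiated: εσ·A_surf·T⁴ with A_surf = 4πr² = 31.77 m².
T⁴ = 9400/(0.30·5.67×10⁻⁸·31.77) = 1.739×10¹⁰ K⁴.

T ≈ 363 K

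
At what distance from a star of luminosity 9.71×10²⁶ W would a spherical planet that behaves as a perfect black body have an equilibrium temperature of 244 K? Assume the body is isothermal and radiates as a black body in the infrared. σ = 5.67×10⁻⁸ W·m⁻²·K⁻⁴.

For an isothermal black-emitting sphere, (1−a)S·πr² = σ·4πr²·T⁴ ⇒ S = 4σT⁴/(1−a).
S = 4·5.67×10⁻⁸·(244)⁴/1.00 = 803.9 W/m².
Flux falls as S = L/(4πd²), so d = √(L/(4πS)) = √(9.71×10²⁶/(4π·803.9)).

d ≈ 3.10×10¹¹ m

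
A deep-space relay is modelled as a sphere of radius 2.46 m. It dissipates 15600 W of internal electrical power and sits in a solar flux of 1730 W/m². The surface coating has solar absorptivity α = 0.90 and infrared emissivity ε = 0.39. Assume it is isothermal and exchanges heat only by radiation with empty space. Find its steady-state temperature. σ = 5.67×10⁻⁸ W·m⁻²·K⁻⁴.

At steady state, absorbed solar power + internal power = radiated power.
Absorbed: α·S·A_cross = 0.90·1730·19.01 = 29600 W (cross-section πr²).
Total input = 29600 + 15600 = 45200 W.
Radiated: εσ·A_surf·T⁴ with A_surf = 4πr² = 76.05 m².
T⁴ = 45200/(0.39·5.67×10⁻⁸·76.05) = 2.688×10¹⁰ K⁴.

T ≈ 405 K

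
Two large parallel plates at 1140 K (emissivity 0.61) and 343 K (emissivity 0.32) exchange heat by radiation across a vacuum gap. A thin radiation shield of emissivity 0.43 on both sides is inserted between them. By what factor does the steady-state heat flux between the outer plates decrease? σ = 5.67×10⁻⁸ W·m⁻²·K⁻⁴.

factor ≈ 1.97

Without shield: q₀ = σΔ(T⁴)/(1/ε₁+1/ε₂−1) with denominator 3.764.
With shield the two gaps are in series; the resistances add: (1/ε₁+1/ε_s−1)+(1/ε_s+1/ε₂−1) = 2.965+4.451 = 7.416.
Heat-flux ratio q₀/q = 7.416/3.764.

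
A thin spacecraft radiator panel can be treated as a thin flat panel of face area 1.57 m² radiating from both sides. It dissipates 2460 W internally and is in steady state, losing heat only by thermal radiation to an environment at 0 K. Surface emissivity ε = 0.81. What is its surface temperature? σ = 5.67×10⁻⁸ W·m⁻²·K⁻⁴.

Steady state: internal power = radiated power, P = εσA T⁴.
Radiating area A = 2·1.57 = 3.140 m².
T⁴ = P/(εσA) = 2460/(0.81·5.67×10⁻⁸·3.140) = 1.706×10¹⁰ K⁴.
T = (1.706×10¹⁰)^(1/4).

T ≈ 361 K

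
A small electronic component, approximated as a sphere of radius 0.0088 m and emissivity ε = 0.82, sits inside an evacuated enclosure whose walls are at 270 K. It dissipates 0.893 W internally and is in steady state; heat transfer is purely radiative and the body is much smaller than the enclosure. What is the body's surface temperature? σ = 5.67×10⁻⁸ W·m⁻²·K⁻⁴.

T ≈ 398 K

For a small grey body in a large enclosure, net radiated power = εσA(T⁴ − T_w⁴).
Steady state: P = εσA(T⁴ − T_w⁴) with A = 4πr² = 9.731×10⁻⁴ m².
T⁴ = P/(εσA) + T_w⁴ = 0.893/(0.82·5.67×10⁻⁸·9.731×10⁻⁴) + (270)⁴
    = 1.974×10¹⁰ + 5.314×10⁹ = 2.505×10¹⁰ K⁴.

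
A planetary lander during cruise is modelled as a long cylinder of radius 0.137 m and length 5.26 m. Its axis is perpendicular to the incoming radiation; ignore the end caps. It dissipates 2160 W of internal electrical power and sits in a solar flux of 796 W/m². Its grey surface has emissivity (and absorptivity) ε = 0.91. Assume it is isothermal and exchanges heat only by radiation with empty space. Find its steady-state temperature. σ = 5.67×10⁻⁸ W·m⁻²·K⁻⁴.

T ≈ 342 K

At steady state, absorbed solar power + internal power = radiated power.
Absorbed: α·S·A_cross = 0.91·796·1.441 = 1044 W (cross-section 2rL).
Total input = 1044 + 2160 = 3204 W.
Radiated: εσ·A_surf·T⁴ with A_surf = 2πrL = 4.528 m².
T⁴ = 3204/(0.91·5.67×10⁻⁸·4.528) = 1.371×10¹⁰ K⁴.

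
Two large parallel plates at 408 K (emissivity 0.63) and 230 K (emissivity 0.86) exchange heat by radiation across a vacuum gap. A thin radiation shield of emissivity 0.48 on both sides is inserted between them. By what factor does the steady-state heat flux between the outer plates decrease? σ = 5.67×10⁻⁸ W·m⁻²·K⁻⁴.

factor ≈ 2.81

Without shield: q₀ = σΔ(T⁴)/(1/ε₁+1/ε₂−1) with denominator 1.750.
With shield the two gaps are in series; the resistances add: (1/ε₁+1/ε_s−1)+(1/ε_s+1/ε₂−1) = 2.671+2.246 = 4.917.
Heat-flux ratio q₀/q = 4.917/1.750.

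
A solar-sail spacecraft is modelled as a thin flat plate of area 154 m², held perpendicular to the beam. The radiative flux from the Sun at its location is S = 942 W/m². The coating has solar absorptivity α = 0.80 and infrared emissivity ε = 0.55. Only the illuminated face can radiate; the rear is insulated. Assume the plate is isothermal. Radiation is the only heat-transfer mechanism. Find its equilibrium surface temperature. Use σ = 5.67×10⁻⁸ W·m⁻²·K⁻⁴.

At equilibrium, absorbed power = emitted power.
Absorbing cross-section = A = 154.0 m²; emitting surface = A = 154.0 m² (ratio 1).
αS·A_cross = εσ·A_surf·T⁴  ⇒  T⁴ = αS/(ε·1σ).
T⁴ = 0.800·942/(0.55·1·5.67×10⁻⁸) = 2.417×10¹⁰ K⁴.
T = (2.417×10¹⁰)^(1/4).

T ≈ 394 K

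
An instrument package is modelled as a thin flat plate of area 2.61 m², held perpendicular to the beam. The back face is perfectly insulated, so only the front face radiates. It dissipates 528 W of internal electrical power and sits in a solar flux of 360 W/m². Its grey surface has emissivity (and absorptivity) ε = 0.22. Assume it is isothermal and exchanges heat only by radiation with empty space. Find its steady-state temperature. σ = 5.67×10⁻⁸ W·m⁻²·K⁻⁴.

At steady state, absorbed solar power + internal power = radiated power.
Absorbed: α·S·A_cross = 0.22·360·2.610 = 206.7 W (cross-section A).
Total input = 206.7 + 528 = 734.7 W.
Radiated: εσ·A_surf·T⁴ with A_surf = A = 2.610 m².
T⁴ = 734.7/(0.22·5.67×10⁻⁸·2.610) = 2.257×10¹⁰ K⁴.

T ≈ 388 K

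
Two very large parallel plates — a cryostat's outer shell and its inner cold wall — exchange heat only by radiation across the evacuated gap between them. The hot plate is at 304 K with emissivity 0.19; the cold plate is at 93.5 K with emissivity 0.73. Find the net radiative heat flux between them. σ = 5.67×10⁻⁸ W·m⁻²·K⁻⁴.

q ≈ 85.2 W/m²

For two infinite grey parallel plates, q = σ(T₁⁴ − T₂⁴)/(1/ε₁ + 1/ε₂ − 1).
T₁⁴ − T₂⁴ = 8.541×10⁹ − 7.643×10⁷ = 8.464×10⁹ K⁴.
1/ε₁ + 1/ε₂ − 1 = 5.263 + 1.370 − 1 = 5.633.
q = 5.67×10⁻⁸ × 8.464×10⁹ / 5.633.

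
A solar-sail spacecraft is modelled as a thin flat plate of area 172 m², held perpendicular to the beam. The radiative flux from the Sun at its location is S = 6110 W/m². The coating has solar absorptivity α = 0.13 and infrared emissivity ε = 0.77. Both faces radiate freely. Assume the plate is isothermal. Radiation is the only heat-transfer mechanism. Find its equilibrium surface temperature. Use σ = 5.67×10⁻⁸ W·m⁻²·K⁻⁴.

At equilibrium, absorbed power = emitted power.
Absorbing cross-section = A = 172.0 m²; emitting surface = 2A = 344.0 m² (ratio 2).
αS·A_cross = εσ·A_surf·T⁴  ⇒  T⁴ = αS/(ε·2σ).
T⁴ = 0.130·6110/(0.77·2·5.67×10⁻⁸) = 9.097×10⁹ K⁴.
T = (9.097×10⁹)^(1/4).

T ≈ 309 K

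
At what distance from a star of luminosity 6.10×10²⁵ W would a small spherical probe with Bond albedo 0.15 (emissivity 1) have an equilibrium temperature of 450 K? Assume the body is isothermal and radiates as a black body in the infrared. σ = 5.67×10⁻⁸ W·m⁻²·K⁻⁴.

For an isothermal black-emitting sphere, (1−a)S·πr² = σ·4πr²·T⁴ ⇒ S = 4σT⁴/(1−a).
S = 4·5.67×10⁻⁸·(450)⁴/0.850 = 10940 W/m².
Flux falls as S = L/(4πd²), so d = √(L/(4πS)) = √(6.10×10²⁵/(4π·10940)).

d ≈ 2.11×10¹⁰ m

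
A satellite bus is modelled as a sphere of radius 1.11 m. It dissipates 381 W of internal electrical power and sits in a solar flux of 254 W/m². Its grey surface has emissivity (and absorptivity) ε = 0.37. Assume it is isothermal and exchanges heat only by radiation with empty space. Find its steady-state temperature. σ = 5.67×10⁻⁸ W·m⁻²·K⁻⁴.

At steady state, absorbed solar power + internal power = radiated power.
Absorbed: α·S·A_cross = 0.37·254·3.871 = 363.8 W (cross-section πr²).
Total input = 363.8 + 381 = 744.8 W.
Radiated: εσ·A_surf·T⁴ with A_surf = 4πr² = 15.48 m².
T⁴ = 744.8/(0.37·5.67×10⁻⁸·15.48) = 2.293×10⁹ K⁴.

T ≈ 219 K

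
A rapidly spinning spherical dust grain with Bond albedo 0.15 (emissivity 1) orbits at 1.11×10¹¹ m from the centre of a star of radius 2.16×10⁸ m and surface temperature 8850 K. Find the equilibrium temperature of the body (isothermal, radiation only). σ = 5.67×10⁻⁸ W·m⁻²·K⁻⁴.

T ≈ 265 K

The star's surface emits σT_*⁴; at distance d the flux is S = σT_*⁴(R_*/d)².
S = 5.67×10⁻⁸·(8850)⁴·(2.16×10⁸/1.11×10¹¹)² = 1317 W/m².
For an isothermal sphere T⁴ = (1−a)S/(4σ) = 4.936×10⁹ K⁴.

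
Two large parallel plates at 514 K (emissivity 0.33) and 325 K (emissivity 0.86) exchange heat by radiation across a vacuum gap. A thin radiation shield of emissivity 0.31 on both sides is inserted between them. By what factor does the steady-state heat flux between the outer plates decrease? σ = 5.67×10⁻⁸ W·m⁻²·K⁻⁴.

Without shield: q₀ = σΔ(T⁴)/(1/ε₁+1/ε₂−1) with denominator 3.193.
With shield the two gaps are in series; the resistances add: (1/ε₁+1/ε_s−1)+(1/ε_s+1/ε₂−1) = 5.256+3.389 = 8.645.
Heat-flux ratio q₀/q = 8.645/3.193.

factor ≈ 2.71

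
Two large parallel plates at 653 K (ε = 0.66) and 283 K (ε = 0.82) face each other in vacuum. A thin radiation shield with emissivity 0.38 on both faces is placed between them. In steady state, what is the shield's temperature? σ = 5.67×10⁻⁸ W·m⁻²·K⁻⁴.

T_s ≈ 547 K

In steady state the net flux on the hot side equals that on the cold side.
σ(T₁⁴−T_s⁴)/D₁ = σ(T_s⁴−T₂⁴)/D₂, with D₁ = 1/ε₁+1/ε_s−1 = 3.147, D₂ = 1/ε_s+1/ε₂−1 = 2.851.
Solve for T_s⁴: T_s⁴ = (D₂·T₁⁴ + D₁·T₂⁴)/(D₁+D₂) = 8.980×10¹⁰ K⁴.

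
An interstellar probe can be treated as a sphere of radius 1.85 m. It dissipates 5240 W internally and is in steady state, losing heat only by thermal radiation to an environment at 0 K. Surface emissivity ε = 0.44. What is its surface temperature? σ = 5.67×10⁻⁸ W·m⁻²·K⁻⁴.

Steady state: internal power = radiated power, P = εσA T⁴.
Radiating area A = 4πr² = 43.01 m².
T⁴ = P/(εσA) = 5240/(0.44·5.67×10⁻⁸·43.01) = 4.884×10⁹ K⁴.
T = (4.884×10⁹)^(1/4).

T ≈ 264 K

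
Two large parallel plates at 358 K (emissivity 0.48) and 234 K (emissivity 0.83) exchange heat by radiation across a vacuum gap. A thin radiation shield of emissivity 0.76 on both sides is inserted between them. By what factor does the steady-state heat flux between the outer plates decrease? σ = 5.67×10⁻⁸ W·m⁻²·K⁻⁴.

Without shield: q₀ = σΔ(T⁴)/(1/ε₁+1/ε₂−1) with denominator 2.288.
With shield the two gaps are in series; the resistances add: (1/ε₁+1/ε_s−1)+(1/ε_s+1/ε₂−1) = 2.399+1.521 = 3.920.
Heat-flux ratio q₀/q = 3.920/2.288.

factor ≈ 1.71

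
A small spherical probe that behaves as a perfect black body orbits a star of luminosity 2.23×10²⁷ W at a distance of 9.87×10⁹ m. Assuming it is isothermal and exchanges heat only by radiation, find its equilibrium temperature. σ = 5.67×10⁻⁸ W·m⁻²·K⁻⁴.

First find the stellar flux at distance d: S = L/(4πd²) = 2.23×10²⁷/(4π·(9.87×10⁹)²) = 1.822×10⁶ W/m².
For an isothermal sphere, absorbed (1−a)S·πr² = emitted σ·4πr²·T⁴, so T⁴ = (1−a)S/(4σ).
T⁴ = 1.00·1.822×10⁶/(4·5.67×10⁻⁸) = 8.032×10¹² K⁴.

T ≈ 1680 K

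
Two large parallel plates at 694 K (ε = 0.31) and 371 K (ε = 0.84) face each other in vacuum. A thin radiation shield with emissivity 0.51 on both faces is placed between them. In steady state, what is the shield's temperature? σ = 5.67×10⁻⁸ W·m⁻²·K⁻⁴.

In steady state the net flux on the hot side equals that on the cold side.
σ(T₁⁴−T_s⁴)/D₁ = σ(T_s⁴−T₂⁴)/D₂, with D₁ = 1/ε₁+1/ε_s−1 = 4.187, D₂ = 1/ε_s+1/ε₂−1 = 2.151.
Solve for T_s⁴: T_s⁴ = (D₂·T₁⁴ + D₁·T₂⁴)/(D₁+D₂) = 9.125×10¹⁰ K⁴.

T_s ≈ 550 K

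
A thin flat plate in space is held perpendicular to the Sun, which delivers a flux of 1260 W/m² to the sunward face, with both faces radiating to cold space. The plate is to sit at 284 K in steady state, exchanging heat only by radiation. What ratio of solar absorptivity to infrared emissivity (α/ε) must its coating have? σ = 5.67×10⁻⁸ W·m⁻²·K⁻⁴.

Balance: αS·A = εσ·2A·T⁴ ⇒ α/ε = 2σT⁴/S.
α/ε = 2·5.67×10⁻⁸·(284)⁴/1260 = 2·5.67×10⁻⁸·6.505×10⁹/1260.

α/ε ≈ 0.585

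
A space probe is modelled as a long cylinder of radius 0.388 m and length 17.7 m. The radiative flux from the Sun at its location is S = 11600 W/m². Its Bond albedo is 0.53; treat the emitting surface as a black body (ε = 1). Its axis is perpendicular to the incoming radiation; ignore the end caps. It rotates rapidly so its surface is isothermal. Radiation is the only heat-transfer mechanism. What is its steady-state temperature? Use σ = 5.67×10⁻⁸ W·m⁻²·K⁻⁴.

At equilibrium, absorbed power = emitted power.
Absorbing cross-section = 2rL = 13.74 m²; emitting surface = 2πrL = 43.15 m² (ratio π).
(1−a)S·A_cross = εσ·A_surf·T⁴  ⇒  T⁴ = (1−a)S/(πσ).
T⁴ = 0.470·11600/(π·5.67×10⁻⁸) = 3.061×10¹⁰ K⁴.
T = (3.061×10¹⁰)^(1/4).

T ≈ 418 K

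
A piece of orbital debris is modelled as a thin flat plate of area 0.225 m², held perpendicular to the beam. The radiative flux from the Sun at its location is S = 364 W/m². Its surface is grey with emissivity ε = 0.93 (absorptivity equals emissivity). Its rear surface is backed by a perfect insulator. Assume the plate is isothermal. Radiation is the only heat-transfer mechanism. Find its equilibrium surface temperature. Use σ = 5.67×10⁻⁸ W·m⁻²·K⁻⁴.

T ≈ 283 K

At equilibrium, absorbed power = emitted power.
Absorbing cross-section = A = 0.2250 m²; emitting surface = A = 0.2250 m² (ratio 1).
εS·A_cross = εσ·A_surf·T⁴  ⇒  T⁴ = S/(1σ)   (ε cancels).
T⁴ = 364/(1·5.67×10⁻⁸) = 6.420×10⁹ K⁴.
T = (6.420×10⁹)^(1/4).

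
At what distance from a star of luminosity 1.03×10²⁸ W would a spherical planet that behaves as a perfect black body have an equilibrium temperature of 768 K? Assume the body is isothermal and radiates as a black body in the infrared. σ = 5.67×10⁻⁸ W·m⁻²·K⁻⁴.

d ≈ 1.02×10¹¹ m

For an isothermal black-emitting sphere, (1−a)S·πr² = σ·4πr²·T⁴ ⇒ S = 4σT⁴/(1−a).
S = 4·5.67×10⁻⁸·(768)⁴/1.00 = 78900 W/m².
Flux falls as S = L/(4πd²), so d = √(L/(4πS)) = √(1.03×10²⁸/(4π·78900)).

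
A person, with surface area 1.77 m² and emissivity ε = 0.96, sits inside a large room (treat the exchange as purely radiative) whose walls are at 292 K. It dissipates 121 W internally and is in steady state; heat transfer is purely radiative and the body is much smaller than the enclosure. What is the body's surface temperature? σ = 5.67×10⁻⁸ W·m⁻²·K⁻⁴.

T ≈ 304 K

For a small grey body in a large enclosure, net radiated power = εσA(T⁴ − T_w⁴).
Steady state: P = εσA(T⁴ − T_w⁴) with A = 1.77 m².
T⁴ = P/(εσA) + T_w⁴ = 121/(0.96·5.67×10⁻⁸·1.770) + (292)⁴
    = 1.256×10⁹ + 7.270×10⁹ = 8.526×10⁹ K⁴.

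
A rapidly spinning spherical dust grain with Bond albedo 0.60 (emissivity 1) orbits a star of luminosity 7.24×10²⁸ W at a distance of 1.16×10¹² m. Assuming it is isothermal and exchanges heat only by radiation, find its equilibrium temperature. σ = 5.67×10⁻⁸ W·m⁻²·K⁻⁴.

First find the stellar flux at distance d: S = L/(4πd²) = 7.24×10²⁸/(4π·(1.16×10¹²)²) = 4282 W/m².
For an isothermal sphere, absorbed (1−a)S·πr² = emitted σ·4πr²·T⁴, so T⁴ = (1−a)S/(4σ).
T⁴ = 0.400·4282/(4·5.67×10⁻⁸) = 7.551×10⁹ K⁴.

T ≈ 295 K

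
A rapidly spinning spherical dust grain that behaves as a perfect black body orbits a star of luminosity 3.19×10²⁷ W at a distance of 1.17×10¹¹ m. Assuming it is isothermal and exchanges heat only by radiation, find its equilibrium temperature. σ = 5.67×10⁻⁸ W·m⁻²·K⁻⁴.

First find the stellar flux at distance d: S = L/(4πd²) = 3.19×10²⁷/(4π·(1.17×10¹¹)²) = 18540 W/m².
For an isothermal sphere, absorbed (1−a)S·πr² = emitted σ·4πr²·T⁴, so T⁴ = (1−a)S/(4σ).
T⁴ = 1.00·18540/(4·5.67×10⁻⁸) = 8.176×10¹⁰ K⁴.

T ≈ 535 K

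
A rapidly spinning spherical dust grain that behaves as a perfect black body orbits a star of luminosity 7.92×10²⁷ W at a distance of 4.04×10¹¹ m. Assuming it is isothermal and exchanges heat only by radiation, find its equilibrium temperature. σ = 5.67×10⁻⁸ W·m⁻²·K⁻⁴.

First find the stellar flux at distance d: S = L/(4πd²) = 7.92×10²⁷/(4π·(4.04×10¹¹)²) = 3861 W/m².
For an isothermal sphere, absorbed (1−a)S·πr² = emitted σ·4πr²·T⁴, so T⁴ = (1−a)S/(4σ).
T⁴ = 1.00·3861/(4·5.67×10⁻⁸) = 1.703×10¹⁰ K⁴.

T ≈ 361 K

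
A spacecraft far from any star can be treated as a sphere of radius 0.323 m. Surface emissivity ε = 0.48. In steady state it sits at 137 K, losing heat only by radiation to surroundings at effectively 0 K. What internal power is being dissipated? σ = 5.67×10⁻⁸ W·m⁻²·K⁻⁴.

P ≈ 12.6 W

Steady state: P = εσA T⁴.
A = 4πr² = 1.311 m²; T⁴ = (137)⁴ = 3.523×10⁸ K⁴.
P = 0.48 × 5.67×10⁻⁸ × 1.311 × 3.523×10⁸.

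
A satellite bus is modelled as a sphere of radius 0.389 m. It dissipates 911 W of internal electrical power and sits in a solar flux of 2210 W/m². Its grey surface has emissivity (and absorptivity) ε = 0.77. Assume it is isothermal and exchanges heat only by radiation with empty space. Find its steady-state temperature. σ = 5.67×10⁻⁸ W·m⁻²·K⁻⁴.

At steady state, absorbed solar power + internal power = radiated power.
Absorbed: α·S·A_cross = 0.77·2210·0.4754 = 809.0 W (cross-section πr²).
Total input = 809.0 + 911 = 1720 W.
Radiated: εσ·A_surf·T⁴ with A_surf = 4πr² = 1.902 m².
T⁴ = 1720/(0.77·5.67×10⁻⁸·1.902) = 2.072×10¹⁰ K⁴.

T ≈ 379 K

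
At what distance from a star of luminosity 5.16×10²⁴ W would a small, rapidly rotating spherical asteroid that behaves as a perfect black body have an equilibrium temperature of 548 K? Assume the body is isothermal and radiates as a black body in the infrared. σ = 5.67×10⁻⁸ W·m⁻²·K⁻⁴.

d ≈ 4.48×10⁹ m

For an isothermal black-emitting sphere, (1−a)S·πr² = σ·4πr²·T⁴ ⇒ S = 4σT⁴/(1−a).
S = 4·5.67×10⁻⁸·(548)⁴/1.00 = 20450 W/m².
Flux falls as S = L/(4πd²), so d = √(L/(4πS)) = √(5.16×10²⁴/(4π·20450)).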